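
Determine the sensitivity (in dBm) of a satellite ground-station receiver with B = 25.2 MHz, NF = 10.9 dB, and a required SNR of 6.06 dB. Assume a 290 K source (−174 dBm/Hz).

Sensitivity = −174 + 10 log₁₀(B) + NF + SNR_min
= −174 + 74.01 + 10.9 + 6.06
= −83.03 dBm → −83.0 dBm

−83.0 dBm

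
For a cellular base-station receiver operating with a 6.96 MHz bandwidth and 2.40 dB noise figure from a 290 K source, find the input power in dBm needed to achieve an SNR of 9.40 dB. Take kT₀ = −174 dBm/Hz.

Sensitivity = −174 + 10 log₁₀(B) + NF + SNR_min
= −174 + 68.43 + 2.40 + 9.40
= −93.77 dBm → −93.8 dBm

−93.8 dBm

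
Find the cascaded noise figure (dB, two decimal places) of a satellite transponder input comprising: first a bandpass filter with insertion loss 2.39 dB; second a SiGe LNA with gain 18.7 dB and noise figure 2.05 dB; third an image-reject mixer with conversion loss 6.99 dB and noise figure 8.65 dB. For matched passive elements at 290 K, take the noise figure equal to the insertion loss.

4.67 dB

Convert to linear (a loss of L dB is a gain of −L dB): F_i = 10^(NF_i/10), G_i = 10^(G_i,dB/10)
  Stage 1: F_1 = 10^(2.39/10) = 1.734, G_1 = 10^(−2.39/10) = 0.5768
  Stage 2: F_2 = 10^(2.05/10) = 1.603, G_2 = 10^(18.7/10) = 74.13
  Stage 3: F_3 = 10^(8.65/10) = 7.328, G_3 = 10^(−6.99/10) = 0.2000
Friis cascade:
  F = 1.734 + (1.603 − 1)/0.5768 + (7.328 − 1)/42.76 = 2.928
NF = 10 log₁₀(2.928) = 4.67 dB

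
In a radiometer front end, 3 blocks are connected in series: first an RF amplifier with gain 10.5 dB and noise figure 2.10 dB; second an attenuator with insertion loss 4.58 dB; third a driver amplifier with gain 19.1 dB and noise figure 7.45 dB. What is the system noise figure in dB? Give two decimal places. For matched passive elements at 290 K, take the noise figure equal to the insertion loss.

4.71 dB

Convert to linear (a loss of L dB is a gain of −L dB): F_i = 10^(NF_i/10), G_i = 10^(G_i,dB/10)
  Stage 1: F_1 = 10^(2.10/10) = 1.622, G_1 = 10^(10.5/10) = 11.22
  Stage 2: F_2 = 10^(4.58/10) = 2.871, G_2 = 10^(−4.58/10) = 0.3483
  Stage 3: F_3 = 10^(7.45/10) = 5.559, G_3 = 10^(19.1/10) = 81.28
Friis cascade:
  F = 1.622 + (2.871 − 1)/11.22 + (5.559 − 1)/3.908 = 2.955
NF = 10 log₁₀(2.955) = 4.71 dB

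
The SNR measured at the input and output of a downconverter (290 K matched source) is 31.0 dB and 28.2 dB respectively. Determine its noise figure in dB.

NF (dB) = SNR_in(dB) − SNR_out(dB) when the source is at T₀
NF = 31.0 − 28.2 = 2.8 dB

2.8 dB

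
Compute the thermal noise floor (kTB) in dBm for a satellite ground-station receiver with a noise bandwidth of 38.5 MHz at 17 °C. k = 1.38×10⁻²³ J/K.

T = 17 °C + 273.15 = 290.15 K
P_n = kTB = 1.38×10⁻²³ × 290.15 × 3.85×10⁷ = 1.54×10⁻¹³ W
In dBm: 10 log₁₀(1.54×10⁻¹³ / 10⁻³) = −98.1 dBm

−98.1 dBm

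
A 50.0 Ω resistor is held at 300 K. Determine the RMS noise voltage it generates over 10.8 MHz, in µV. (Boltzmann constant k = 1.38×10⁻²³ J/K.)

V_n = √(4kTRB)
4kTRB = 4 × 1.38×10⁻²³ × 300 × 5.00×10¹ × 1.08×10⁷ = 8.94×10⁻¹² V²
V_n = √(8.94×10⁻¹²) = 2.99×10⁻⁶ V = 2.99 µV

2.99 µV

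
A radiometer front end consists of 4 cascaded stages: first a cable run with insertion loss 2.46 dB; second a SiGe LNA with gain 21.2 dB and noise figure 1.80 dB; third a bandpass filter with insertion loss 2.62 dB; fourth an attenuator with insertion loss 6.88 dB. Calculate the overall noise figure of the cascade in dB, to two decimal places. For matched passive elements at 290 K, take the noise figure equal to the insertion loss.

Convert to linear (a loss of L dB is a gain of −L dB): F_i = 10^(NF_i/10), G_i = 10^(G_i,dB/10)
  Stage 1: F_1 = 10^(2.46/10) = 1.762, G_1 = 10^(−2.46/10) = 0.5675
  Stage 2: F_2 = 10^(1.80/10) = 1.514, G_2 = 10^(21.2/10) = 131.8
  Stage 3: F_3 = 10^(2.62/10) = 1.828, G_3 = 10^(−2.62/10) = 0.5470
  Stage 4: F_4 = 10^(6.88/10) = 4.875, G_4 = 10^(−6.88/10) = 0.2051
Friis cascade:
  F = 1.762 + (1.514 − 1)/0.5675 + (1.828 − 1)/74.82 + (4.875 − 1)/40.93 = 2.773
NF = 10 log₁₀(2.773) = 4.43 dB

4.43 dB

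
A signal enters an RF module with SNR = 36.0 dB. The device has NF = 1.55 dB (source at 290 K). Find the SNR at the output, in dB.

34.45 dB

By definition F = SNR_in/SNR_out, so in dB: SNR_out = SNR_in − NF
SNR_out = 36.0 − 1.55 = 34.45 dB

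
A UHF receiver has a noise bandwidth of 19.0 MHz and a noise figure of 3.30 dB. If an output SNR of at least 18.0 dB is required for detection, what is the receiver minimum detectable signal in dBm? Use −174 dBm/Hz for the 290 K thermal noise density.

Sensitivity = −174 + 10 log₁₀(B) + NF + SNR_min
= −174 + 72.79 + 3.30 + 18.0
= −79.91 dBm → −79.9 dBm

−79.9 dBm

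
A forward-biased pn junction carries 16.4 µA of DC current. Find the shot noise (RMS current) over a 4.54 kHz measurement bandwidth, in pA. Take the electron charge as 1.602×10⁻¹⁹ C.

I_n = √(2qI·B)
2qI·B = 2 × 1.602×10⁻¹⁹ × 1.64×10⁻⁵ × 4.54×10³ = 2.39×10⁻²⁰ A²
I_n = √(2.39×10⁻²⁰) = 1.54×10⁻¹⁰ A = 154 pA

154 pA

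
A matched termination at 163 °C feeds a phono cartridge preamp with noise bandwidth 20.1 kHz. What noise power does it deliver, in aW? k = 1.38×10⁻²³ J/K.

121 aW

T = 163 °C + 273.15 = 436.15 K
P_n = kTB = 1.38×10⁻²³ × 436.15 × 2.01×10⁴ = 1.21×10⁻¹⁶ W = 121 aW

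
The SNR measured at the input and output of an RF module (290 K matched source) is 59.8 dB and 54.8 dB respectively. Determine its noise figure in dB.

5.0 dB

NF (dB) = SNR_in(dB) − SNR_out(dB) when the source is at T₀
NF = 59.8 − 54.8 = 5.0 dB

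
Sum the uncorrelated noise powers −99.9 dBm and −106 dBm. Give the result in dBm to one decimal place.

Convert to linear, add, convert back:
P₁ = 1.02×10⁻¹³ W, P₂ = 2.51×10⁻¹⁴ W
P_tot = 1.27×10⁻¹³ W → 10 log₁₀(P_tot / 10⁻³) = −98.9 dBm

−98.9 dBm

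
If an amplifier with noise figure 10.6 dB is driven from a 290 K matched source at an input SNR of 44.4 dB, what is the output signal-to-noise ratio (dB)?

By definition F = SNR_in/SNR_out, so in dB: SNR_out = SNR_in − NF
SNR_out = 44.4 − 10.6 = 33.8 dB

33.8 dB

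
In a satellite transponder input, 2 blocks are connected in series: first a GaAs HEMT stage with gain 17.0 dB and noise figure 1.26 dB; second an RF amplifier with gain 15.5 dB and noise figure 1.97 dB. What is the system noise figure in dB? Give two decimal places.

1.30 dB

Convert to linear (a loss of L dB is a gain of −L dB): F_i = 10^(NF_i/10), G_i = 10^(G_i,dB/10)
  Stage 1: F_1 = 10^(1.26/10) = 1.337, G_1 = 10^(17.0/10) = 50.12
  Stage 2: F_2 = 10^(1.97/10) = 1.574, G_2 = 10^(15.5/10) = 35.48
Friis cascade:
  F = 1.337 + (1.574 − 1)/50.12 = 1.348
NF = 10 log₁₀(1.348) = 1.30 dB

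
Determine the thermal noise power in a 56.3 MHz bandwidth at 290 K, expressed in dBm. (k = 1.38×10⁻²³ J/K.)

−96.5 dBm

P_n = kTB = 1.38×10⁻²³ × 290 × 5.63×10⁷ = 2.25×10⁻¹³ W
In dBm: 10 log₁₀(2.25×10⁻¹³ / 10⁻³) = −96.5 dBm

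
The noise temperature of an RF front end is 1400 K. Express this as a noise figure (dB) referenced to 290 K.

7.65 dB

F = 1 + T_e/T₀ = 1 + 1400/290 = 5.82759
NF = 10 log₁₀(5.82759) = 7.65 dB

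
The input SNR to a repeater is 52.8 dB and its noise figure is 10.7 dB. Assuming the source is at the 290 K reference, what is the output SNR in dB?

By definition F = SNR_in/SNR_out, so in dB: SNR_out = SNR_in − NF
SNR_out = 52.8 − 10.7 = 42.1 dB

42.1 dB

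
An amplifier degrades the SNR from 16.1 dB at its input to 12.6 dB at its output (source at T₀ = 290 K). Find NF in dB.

NF (dB) = SNR_in(dB) − SNR_out(dB) when the source is at T₀
NF = 16.1 − 12.6 = 3.5 dB

3.5 dB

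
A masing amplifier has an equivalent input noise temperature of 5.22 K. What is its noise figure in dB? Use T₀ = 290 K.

0.077 dB

F = 1 + T_e/T₀ = 1 + 5.22/290 = 1.018
NF = 10 log₁₀(1.018) = 0.077 dB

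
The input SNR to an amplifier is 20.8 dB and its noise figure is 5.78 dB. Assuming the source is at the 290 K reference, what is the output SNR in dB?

15.02 dB

By definition F = SNR_in/SNR_out, so in dB: SNR_out = SNR_in − NF
SNR_out = 20.8 − 5.78 = 15.02 dB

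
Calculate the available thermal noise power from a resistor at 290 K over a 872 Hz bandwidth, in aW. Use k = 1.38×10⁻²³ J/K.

P_n = kTB = 1.38×10⁻²³ × 290 × 8.72×10² = 3.49×10⁻¹⁸ W = 3.49 aW

3.49 aW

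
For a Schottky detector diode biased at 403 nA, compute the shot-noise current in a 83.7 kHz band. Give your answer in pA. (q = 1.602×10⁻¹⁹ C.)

I_n = √(2qI·B)
2qI·B = 2 × 1.602×10⁻¹⁹ × 4.03×10⁻⁷ × 8.37×10⁴ = 1.08×10⁻²⁰ A²
I_n = √(1.08×10⁻²⁰) = 1.04×10⁻¹⁰ A = 104 pA

104 pA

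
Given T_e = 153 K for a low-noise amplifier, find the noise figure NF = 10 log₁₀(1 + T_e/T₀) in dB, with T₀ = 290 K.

1.84 dB

F = 1 + T_e/T₀ = 1 + 153/290 = 1.52759
NF = 10 log₁₀(1.52759) = 1.84 dB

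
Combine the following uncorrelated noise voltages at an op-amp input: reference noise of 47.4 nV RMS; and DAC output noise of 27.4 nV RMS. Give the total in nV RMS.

54.7 nV

Uncorrelated sources add in power (mean-square): V_tot = √(ΣV_i²)
V_tot = √[(4.74×10⁻⁸)² + (2.74×10⁻⁸)²] = 5.47×10⁻⁸ V = 54.7 nV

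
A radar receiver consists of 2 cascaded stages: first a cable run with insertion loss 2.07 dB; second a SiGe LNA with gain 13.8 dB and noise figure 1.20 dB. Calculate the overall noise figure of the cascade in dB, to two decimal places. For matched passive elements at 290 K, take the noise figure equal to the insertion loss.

Convert to linear (a loss of L dB is a gain of −L dB): F_i = 10^(NF_i/10), G_i = 10^(G_i,dB/10)
  Stage 1: F_1 = 10^(2.07/10) = 1.611, G_1 = 10^(−2.07/10) = 0.6209
  Stage 2: F_2 = 10^(1.20/10) = 1.318, G_2 = 10^(13.8/10) = 23.99
Friis cascade:
  F = 1.611 + (1.318 − 1)/0.6209 = 2.123
NF = 10 log₁₀(2.123) = 3.27 dB

3.27 dB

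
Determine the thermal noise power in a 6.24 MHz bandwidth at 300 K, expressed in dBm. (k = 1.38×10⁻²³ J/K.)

P_n = kTB = 1.38×10⁻²³ × 300 × 6.24×10⁶ = 2.58×10⁻¹⁴ W
In dBm: 10 log₁₀(2.58×10⁻¹⁴ / 10⁻³) = −105.9 dBm

−105.9 dBm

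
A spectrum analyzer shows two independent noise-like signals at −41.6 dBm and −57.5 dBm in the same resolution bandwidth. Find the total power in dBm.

−41.5 dBm

Convert to linear, add, convert back:
P₁ = 6.92×10⁻⁸ W, P₂ = 1.78×10⁻⁹ W
P_tot = 7.10×10⁻⁸ W → 10 log₁₀(P_tot / 10⁻³) = −41.5 dBm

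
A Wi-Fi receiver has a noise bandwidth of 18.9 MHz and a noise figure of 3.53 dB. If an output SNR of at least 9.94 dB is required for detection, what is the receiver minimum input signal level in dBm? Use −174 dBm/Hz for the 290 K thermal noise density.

Sensitivity = −174 + 10 log₁₀(B) + NF + SNR_min
= −174 + 72.76 + 3.53 + 9.94
= −87.77 dBm → −87.8 dBm

−87.8 dBm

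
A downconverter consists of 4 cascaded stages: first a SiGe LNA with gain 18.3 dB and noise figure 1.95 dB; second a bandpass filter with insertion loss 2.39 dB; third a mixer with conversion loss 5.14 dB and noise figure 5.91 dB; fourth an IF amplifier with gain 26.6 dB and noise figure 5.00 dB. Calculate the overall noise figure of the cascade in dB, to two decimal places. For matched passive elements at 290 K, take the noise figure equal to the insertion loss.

2.63 dB

Convert to linear (a loss of L dB is a gain of −L dB): F_i = 10^(NF_i/10), G_i = 10^(G_i,dB/10)
  Stage 1: F_1 = 10^(1.95/10) = 1.567, G_1 = 10^(18.3/10) = 67.61
  Stage 2: F_2 = 10^(2.39/10) = 1.734, G_2 = 10^(−2.39/10) = 0.5768
  Stage 3: F_3 = 10^(5.91/10) = 3.899, G_3 = 10^(−5.14/10) = 0.3062
  Stage 4: F_4 = 10^(5.00/10) = 3.162, G_4 = 10^(26.6/10) = 457.1
Friis cascade:
  F = 1.567 + (1.734 − 1)/67.61 + (3.899 − 1)/38.99 + (3.162 − 1)/11.94 = 1.833
NF = 10 log₁₀(1.833) = 2.63 dB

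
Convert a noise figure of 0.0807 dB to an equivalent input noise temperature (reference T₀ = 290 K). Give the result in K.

F = 10^(0.0807/10) = 1.01876
T_e = (F − 1)·T₀ = (1.01876 − 1) × 290 = 5.44 K

5.44 K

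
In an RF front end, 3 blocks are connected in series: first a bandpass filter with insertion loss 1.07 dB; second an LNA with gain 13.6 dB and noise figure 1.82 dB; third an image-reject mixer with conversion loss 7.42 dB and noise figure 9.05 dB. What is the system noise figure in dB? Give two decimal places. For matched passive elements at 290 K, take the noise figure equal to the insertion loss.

3.69 dB

Convert to linear (a loss of L dB is a gain of −L dB): F_i = 10^(NF_i/10), G_i = 10^(G_i,dB/10)
  Stage 1: F_1 = 10^(1.07/10) = 1.279, G_1 = 10^(−1.07/10) = 0.7816
  Stage 2: F_2 = 10^(1.82/10) = 1.521, G_2 = 10^(13.6/10) = 22.91
  Stage 3: F_3 = 10^(9.05/10) = 8.035, G_3 = 10^(−7.42/10) = 0.1811
Friis cascade:
  F = 1.279 + (1.521 − 1)/0.7816 + (8.035 − 1)/17.91 = 2.338
NF = 10 log₁₀(2.338) = 3.69 dB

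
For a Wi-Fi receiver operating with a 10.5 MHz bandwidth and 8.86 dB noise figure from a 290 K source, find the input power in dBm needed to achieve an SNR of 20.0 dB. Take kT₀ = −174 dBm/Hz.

−74.9 dBm

Sensitivity = −174 + 10 log₁₀(B) + NF + SNR_min
= −174 + 70.21 + 8.86 + 20.0
= −74.93 dBm → −74.9 dBm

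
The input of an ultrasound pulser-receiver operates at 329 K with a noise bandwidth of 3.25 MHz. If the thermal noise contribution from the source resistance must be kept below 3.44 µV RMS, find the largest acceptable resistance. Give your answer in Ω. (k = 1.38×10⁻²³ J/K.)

Johnson–Nyquist: V_n = √(4kTRB) ⇒ R = V_n² / (4kTB)
4kTB = 4 × 1.38×10⁻²³ × 329 × 3.25×10⁶ = 5.90×10⁻¹⁴
R = (3.44×10⁻⁶)² / 5.90×10⁻¹⁴ = 2.00×10² Ω = 200 Ω

200 Ω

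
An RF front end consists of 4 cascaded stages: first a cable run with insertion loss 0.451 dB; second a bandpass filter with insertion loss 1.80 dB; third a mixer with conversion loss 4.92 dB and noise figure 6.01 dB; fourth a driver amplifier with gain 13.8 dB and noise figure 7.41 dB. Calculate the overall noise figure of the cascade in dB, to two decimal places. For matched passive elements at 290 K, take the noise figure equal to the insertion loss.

Convert to linear (a loss of L dB is a gain of −L dB): F_i = 10^(NF_i/10), G_i = 10^(G_i,dB/10)
  Stage 1: F_1 = 10^(0.451/10) = 1.109, G_1 = 10^(−0.451/10) = 0.9014
  Stage 2: F_2 = 10^(1.80/10) = 1.514, G_2 = 10^(−1.80/10) = 0.6607
  Stage 3: F_3 = 10^(6.01/10) = 3.990, G_3 = 10^(−4.92/10) = 0.3221
  Stage 4: F_4 = 10^(7.41/10) = 5.508, G_4 = 10^(13.8/10) = 23.99
Friis cascade:
  F = 1.109 + (1.514 − 1)/0.9014 + (3.990 − 1)/0.5955 + (5.508 − 1)/0.1918 = 30.20
NF = 10 log₁₀(30.20) = 14.80 dB

14.80 dB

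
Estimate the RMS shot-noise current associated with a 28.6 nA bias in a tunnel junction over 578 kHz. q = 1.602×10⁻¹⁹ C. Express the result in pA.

I_n = √(2qI·B)
2qI·B = 2 × 1.602×10⁻¹⁹ × 2.86×10⁻⁸ × 5.78×10⁵ = 5.30×10⁻²¹ A²
I_n = √(5.30×10⁻²¹) = 7.28×10⁻¹¹ A = 72.8 pA

72.8 pA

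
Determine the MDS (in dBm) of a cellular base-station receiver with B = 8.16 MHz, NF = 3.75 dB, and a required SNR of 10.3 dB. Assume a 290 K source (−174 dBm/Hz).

Sensitivity = −174 + 10 log₁₀(B) + NF + SNR_min
= −174 + 69.12 + 3.75 + 10.3
= −90.83 dBm → −90.8 dBm

−90.8 dBm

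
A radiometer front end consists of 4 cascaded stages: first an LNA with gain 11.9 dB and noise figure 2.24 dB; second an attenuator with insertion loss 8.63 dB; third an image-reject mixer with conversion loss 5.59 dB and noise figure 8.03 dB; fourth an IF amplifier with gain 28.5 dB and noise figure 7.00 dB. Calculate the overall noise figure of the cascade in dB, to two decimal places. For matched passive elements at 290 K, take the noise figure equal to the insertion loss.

Convert to linear (a loss of L dB is a gain of −L dB): F_i = 10^(NF_i/10), G_i = 10^(G_i,dB/10)
  Stage 1: F_1 = 10^(2.24/10) = 1.675, G_1 = 10^(11.9/10) = 15.49
  Stage 2: F_2 = 10^(8.63/10) = 7.295, G_2 = 10^(−8.63/10) = 0.1371
  Stage 3: F_3 = 10^(8.03/10) = 6.353, G_3 = 10^(−5.59/10) = 0.2761
  Stage 4: F_4 = 10^(7.00/10) = 5.012, G_4 = 10^(28.5/10) = 707.9
Friis cascade:
  F = 1.675 + (7.295 − 1)/15.49 + (6.353 − 1)/2.123 + (5.012 − 1)/0.5861 = 11.45
NF = 10 log₁₀(11.45) = 10.59 dB

10.59 dB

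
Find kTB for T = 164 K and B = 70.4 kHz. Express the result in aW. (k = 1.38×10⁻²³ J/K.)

P_n = kTB = 1.38×10⁻²³ × 164 × 7.04×10⁴ = 1.59×10⁻¹⁶ W = 159 aW

159 aW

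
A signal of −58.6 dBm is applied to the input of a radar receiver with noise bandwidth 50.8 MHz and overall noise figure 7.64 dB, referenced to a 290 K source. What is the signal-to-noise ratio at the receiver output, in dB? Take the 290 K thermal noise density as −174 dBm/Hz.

30.7 dB

Noise floor: N = −174 + 10 log₁₀(B) + NF
10 log₁₀(5.08×10⁷) = 77.06 dB
N = −174 + 77.06 + 7.64 = −89.30 dBm
SNR = P_sig − N = −58.6 − (−89.30) = 30.70 dB → 30.7 dB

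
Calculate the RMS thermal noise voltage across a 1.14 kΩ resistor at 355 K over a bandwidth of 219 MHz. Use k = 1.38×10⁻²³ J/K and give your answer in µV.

69.9 µV

V_n = √(4kTRB)
4kTRB = 4 × 1.38×10⁻²³ × 355 × 1.14×10³ × 2.19×10⁸ = 4.89×10⁻⁹ V²
V_n = √(4.89×10⁻⁹) = 6.99×10⁻⁵ V = 69.9 µV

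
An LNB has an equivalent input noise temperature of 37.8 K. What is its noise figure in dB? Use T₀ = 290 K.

F = 1 + T_e/T₀ = 1 + 37.8/290 = 1.13034
NF = 10 log₁₀(1.13034) = 0.532 dB

0.532 dB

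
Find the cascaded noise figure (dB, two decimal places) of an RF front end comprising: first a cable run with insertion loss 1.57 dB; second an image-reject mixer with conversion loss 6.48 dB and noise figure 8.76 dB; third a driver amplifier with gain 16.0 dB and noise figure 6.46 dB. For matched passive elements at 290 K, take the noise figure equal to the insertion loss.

Convert to linear (a loss of L dB is a gain of −L dB): F_i = 10^(NF_i/10), G_i = 10^(G_i,dB/10)
  Stage 1: F_1 = 10^(1.57/10) = 1.435, G_1 = 10^(−1.57/10) = 0.6966
  Stage 2: F_2 = 10^(8.76/10) = 7.516, G_2 = 10^(−6.48/10) = 0.2249
  Stage 3: F_3 = 10^(6.46/10) = 4.426, G_3 = 10^(16.0/10) = 39.81
Friis cascade:
  F = 1.435 + (7.516 − 1)/0.6966 + (4.426 − 1)/0.1567 = 32.66
NF = 10 log₁₀(32.66) = 15.14 dB

15.14 dB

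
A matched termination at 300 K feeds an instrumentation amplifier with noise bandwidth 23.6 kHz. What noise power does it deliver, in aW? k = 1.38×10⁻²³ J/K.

97.7 aW

P_n = kTB = 1.38×10⁻²³ × 300 × 2.36×10⁴ = 9.77×10⁻¹⁷ W = 97.7 aW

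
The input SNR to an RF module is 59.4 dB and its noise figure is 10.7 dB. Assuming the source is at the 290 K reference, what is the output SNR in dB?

By definition F = SNR_in/SNR_out, so in dB: SNR_out = SNR_in − NF
SNR_out = 59.4 − 10.7 = 48.7 dB

48.7 dB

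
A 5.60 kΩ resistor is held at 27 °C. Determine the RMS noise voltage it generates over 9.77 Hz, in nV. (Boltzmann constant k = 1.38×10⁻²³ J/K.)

T = 27 °C + 273.15 = 300.15 K
V_n = √(4kTRB)
4kTRB = 4 × 1.38×10⁻²³ × 300.15 × 5.60×10³ × 9.77×10⁰ = 9.06×10⁻¹⁶ V²
V_n = √(9.06×10⁻¹⁶) = 3.01×10⁻⁸ V = 30.1 nV

30.1 nV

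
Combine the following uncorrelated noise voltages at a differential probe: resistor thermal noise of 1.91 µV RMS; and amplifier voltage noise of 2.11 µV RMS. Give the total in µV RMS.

Uncorrelated sources add in power (mean-square): V_tot = √(ΣV_i²)
V_tot = √[(1.91×10⁻⁶)² + (2.11×10⁻⁶)²] = 2.85×10⁻⁶ V = 2.85 µV

2.85 µV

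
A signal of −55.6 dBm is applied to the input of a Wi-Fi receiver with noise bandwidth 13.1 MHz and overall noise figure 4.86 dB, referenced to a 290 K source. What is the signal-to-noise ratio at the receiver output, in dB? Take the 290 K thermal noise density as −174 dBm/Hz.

Noise floor: N = −174 + 10 log₁₀(B) + NF
10 log₁₀(1.31×10⁷) = 71.17 dB
N = −174 + 71.17 + 4.86 = −97.97 dBm
SNR = P_sig − N = −55.6 − (−97.97) = 42.37 dB → 42.4 dB

42.4 dB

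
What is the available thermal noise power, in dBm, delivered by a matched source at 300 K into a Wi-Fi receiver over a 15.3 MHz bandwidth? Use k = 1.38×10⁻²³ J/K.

P_n = kTB = 1.38×10⁻²³ × 300 × 1.53×10⁷ = 6.33×10⁻¹⁴ W
In dBm: 10 log₁₀(6.33×10⁻¹⁴ / 10⁻³) = −102.0 dBm

−102.0 dBm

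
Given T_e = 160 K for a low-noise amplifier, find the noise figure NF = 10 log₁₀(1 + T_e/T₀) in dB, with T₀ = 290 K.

F = 1 + T_e/T₀ = 1 + 160/290 = 1.55172
NF = 10 log₁₀(1.55172) = 1.91 dB

1.91 dB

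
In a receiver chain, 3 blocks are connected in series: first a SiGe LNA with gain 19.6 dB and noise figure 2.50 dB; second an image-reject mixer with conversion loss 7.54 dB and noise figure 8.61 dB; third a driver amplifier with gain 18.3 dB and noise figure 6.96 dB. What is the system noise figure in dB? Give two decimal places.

Convert to linear (a loss of L dB is a gain of −L dB): F_i = 10^(NF_i/10), G_i = 10^(G_i,dB/10)
  Stage 1: F_1 = 10^(2.50/10) = 1.778, G_1 = 10^(19.6/10) = 91.20
  Stage 2: F_2 = 10^(8.61/10) = 7.261, G_2 = 10^(−7.54/10) = 0.1762
  Stage 3: F_3 = 10^(6.96/10) = 4.966, G_3 = 10^(18.3/10) = 67.61
Friis cascade:
  F = 1.778 + (7.261 − 1)/91.20 + (4.966 − 1)/16.07 = 2.094
NF = 10 log₁₀(2.094) = 3.21 dB

3.21 dB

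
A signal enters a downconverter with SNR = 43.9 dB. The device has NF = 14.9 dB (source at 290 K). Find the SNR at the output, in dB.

By definition F = SNR_in/SNR_out, so in dB: SNR_out = SNR_in − NF
SNR_out = 43.9 − 14.9 = 29.0 dB

29.0 dB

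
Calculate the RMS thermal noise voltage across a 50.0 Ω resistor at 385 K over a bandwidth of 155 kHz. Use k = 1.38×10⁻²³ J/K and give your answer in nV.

V_n = √(4kTRB)
4kTRB = 4 × 1.38×10⁻²³ × 385 × 5.00×10¹ × 1.55×10⁵ = 1.65×10⁻¹³ V²
V_n = √(1.65×10⁻¹³) = 4.06×10⁻⁷ V = 406 nV

406 nV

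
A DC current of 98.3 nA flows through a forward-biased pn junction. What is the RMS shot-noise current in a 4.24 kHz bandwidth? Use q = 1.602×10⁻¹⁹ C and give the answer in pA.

I_n = √(2qI·B)
2qI·B = 2 × 1.602×10⁻¹⁹ × 9.83×10⁻⁸ × 4.24×10³ = 1.34×10⁻²² A²
I_n = √(1.34×10⁻²²) = 1.16×10⁻¹¹ A = 11.6 pA

11.6 pA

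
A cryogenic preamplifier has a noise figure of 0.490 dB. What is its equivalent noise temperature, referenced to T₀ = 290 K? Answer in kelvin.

F = 10^(0.490/10) = 1.11944
T_e = (F − 1)·T₀ = (1.11944 − 1) × 290 = 34.6 K

34.6 K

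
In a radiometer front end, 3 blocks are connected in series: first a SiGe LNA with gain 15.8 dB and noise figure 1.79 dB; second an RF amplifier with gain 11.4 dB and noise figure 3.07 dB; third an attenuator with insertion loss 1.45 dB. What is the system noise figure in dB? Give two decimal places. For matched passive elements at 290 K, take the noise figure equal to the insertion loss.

1.87 dB

Convert to linear (a loss of L dB is a gain of −L dB): F_i = 10^(NF_i/10), G_i = 10^(G_i,dB/10)
  Stage 1: F_1 = 10^(1.79/10) = 1.510, G_1 = 10^(15.8/10) = 38.02
  Stage 2: F_2 = 10^(3.07/10) = 2.028, G_2 = 10^(11.4/10) = 13.80
  Stage 3: F_3 = 10^(1.45/10) = 1.396, G_3 = 10^(−1.45/10) = 0.7161
Friis cascade:
  F = 1.510 + (2.028 − 1)/38.02 + (1.396 − 1)/524.8 = 1.538
NF = 10 log₁₀(1.538) = 1.87 dB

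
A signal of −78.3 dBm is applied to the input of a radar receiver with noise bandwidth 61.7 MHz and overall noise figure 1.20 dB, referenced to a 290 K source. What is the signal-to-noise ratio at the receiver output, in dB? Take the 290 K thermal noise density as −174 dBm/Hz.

Noise floor: N = −174 + 10 log₁₀(B) + NF
10 log₁₀(6.17×10⁷) = 77.9 dB
N = −174 + 77.9 + 1.20 = −94.90 dBm
SNR = P_sig − N = −78.3 − (−94.90) = 16.60 dB → 16.6 dB

16.6 dB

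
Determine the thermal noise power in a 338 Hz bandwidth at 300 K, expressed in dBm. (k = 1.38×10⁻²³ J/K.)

P_n = kTB = 1.38×10⁻²³ × 300 × 3.38×10² = 1.40×10⁻¹⁸ W
In dBm: 10 log₁₀(1.40×10⁻¹⁸ / 10⁻³) = −148.5 dBm

−148.5 dBm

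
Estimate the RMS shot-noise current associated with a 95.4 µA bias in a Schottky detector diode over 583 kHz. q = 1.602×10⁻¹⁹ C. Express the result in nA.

I_n = √(2qI·B)
2qI·B = 2 × 1.602×10⁻¹⁹ × 9.54×10⁻⁵ × 5.83×10⁵ = 1.78×10⁻¹⁷ A²
I_n = √(1.78×10⁻¹⁷) = 4.22×10⁻⁹ A = 4.22 nA

4.22 nA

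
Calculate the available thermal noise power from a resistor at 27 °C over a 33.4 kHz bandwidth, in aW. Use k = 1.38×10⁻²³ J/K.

138 aW

T = 27 °C + 273.15 = 300.15 K
P_n = kTB = 1.38×10⁻²³ × 300.15 × 3.34×10⁴ = 1.38×10⁻¹⁶ W = 138 aW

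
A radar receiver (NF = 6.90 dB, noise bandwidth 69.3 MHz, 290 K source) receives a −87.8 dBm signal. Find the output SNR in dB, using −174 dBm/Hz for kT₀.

Noise floor: N = −174 + 10 log₁₀(B) + NF
10 log₁₀(6.93×10⁷) = 78.41 dB
N = −174 + 78.41 + 6.90 = −88.69 dBm
SNR = P_sig − N = −87.8 − (−88.69) = 0.89 dB → 0.9 dB

0.9 dB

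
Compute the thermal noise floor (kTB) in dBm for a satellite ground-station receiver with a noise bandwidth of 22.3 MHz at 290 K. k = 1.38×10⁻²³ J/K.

P_n = kTB = 1.38×10⁻²³ × 290 × 2.23×10⁷ = 8.92×10⁻¹⁴ W
In dBm: 10 log₁₀(8.92×10⁻¹⁴ / 10⁻³) = −100.5 dBm

−100.5 dBm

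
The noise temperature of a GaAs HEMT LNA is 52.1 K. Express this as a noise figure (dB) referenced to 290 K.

F = 1 + T_e/T₀ = 1 + 52.1/290 = 1.17966
NF = 10 log₁₀(1.17966) = 0.718 dB

0.718 dB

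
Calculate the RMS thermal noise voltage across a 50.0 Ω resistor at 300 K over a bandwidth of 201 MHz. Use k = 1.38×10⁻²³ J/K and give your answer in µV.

12.9 µV

V_n = √(4kTRB)
4kTRB = 4 × 1.38×10⁻²³ × 300 × 5.00×10¹ × 2.01×10⁸ = 1.66×10⁻¹⁰ V²
V_n = √(1.66×10⁻¹⁰) = 1.29×10⁻⁵ V = 12.9 µV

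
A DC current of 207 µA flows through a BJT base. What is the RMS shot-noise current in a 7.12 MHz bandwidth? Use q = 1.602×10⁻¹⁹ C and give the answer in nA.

21.7 nA

I_n = √(2qI·B)
2qI·B = 2 × 1.602×10⁻¹⁹ × 2.07×10⁻⁴ × 7.12×10⁶ = 4.72×10⁻¹⁶ A²
I_n = √(4.72×10⁻¹⁶) = 2.17×10⁻⁸ A = 21.7 nA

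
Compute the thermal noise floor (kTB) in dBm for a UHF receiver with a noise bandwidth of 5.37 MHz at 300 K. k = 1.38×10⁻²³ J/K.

−106.5 dBm

P_n = kTB = 1.38×10⁻²³ × 300 × 5.37×10⁶ = 2.22×10⁻¹⁴ W
In dBm: 10 log₁₀(2.22×10⁻¹⁴ / 10⁻³) = −106.5 dBm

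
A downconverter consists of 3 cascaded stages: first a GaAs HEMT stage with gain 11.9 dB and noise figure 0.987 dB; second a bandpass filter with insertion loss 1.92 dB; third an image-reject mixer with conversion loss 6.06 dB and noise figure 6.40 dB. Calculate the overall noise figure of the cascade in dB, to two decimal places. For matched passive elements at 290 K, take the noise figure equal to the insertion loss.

Convert to linear (a loss of L dB is a gain of −L dB): F_i = 10^(NF_i/10), G_i = 10^(G_i,dB/10)
  Stage 1: F_1 = 10^(0.987/10) = 1.255, G_1 = 10^(11.9/10) = 15.49
  Stage 2: F_2 = 10^(1.92/10) = 1.556, G_2 = 10^(−1.92/10) = 0.6427
  Stage 3: F_3 = 10^(6.40/10) = 4.365, G_3 = 10^(−6.06/10) = 0.2477
Friis cascade:
  F = 1.255 + (1.556 − 1)/15.49 + (4.365 − 1)/9.954 = 1.629
NF = 10 log₁₀(1.629) = 2.12 dB

2.12 dB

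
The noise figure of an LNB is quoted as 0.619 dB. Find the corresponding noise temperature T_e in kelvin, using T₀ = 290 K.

F = 10^(0.619/10) = 1.15319
T_e = (F − 1)·T₀ = (1.15319 − 1) × 290 = 44.4 K

44.4 K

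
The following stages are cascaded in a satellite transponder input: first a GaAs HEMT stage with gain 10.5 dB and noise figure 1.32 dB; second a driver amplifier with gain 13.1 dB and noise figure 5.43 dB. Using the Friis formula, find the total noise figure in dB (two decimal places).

1.98 dB

Convert to linear (a loss of L dB is a gain of −L dB): F_i = 10^(NF_i/10), G_i = 10^(G_i,dB/10)
  Stage 1: F_1 = 10^(1.32/10) = 1.355, G_1 = 10^(10.5/10) = 11.22
  Stage 2: F_2 = 10^(5.43/10) = 3.491, G_2 = 10^(13.1/10) = 20.42
Friis cascade:
  F = 1.355 + (3.491 − 1)/11.22 = 1.577
NF = 10 log₁₀(1.577) = 1.98 dB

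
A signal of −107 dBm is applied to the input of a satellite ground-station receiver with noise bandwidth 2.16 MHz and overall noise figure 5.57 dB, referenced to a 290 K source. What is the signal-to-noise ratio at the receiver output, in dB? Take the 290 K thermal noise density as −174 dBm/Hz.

−1.9 dB

Noise floor: N = −174 + 10 log₁₀(B) + NF
10 log₁₀(2.16×10⁶) = 63.34 dB
N = −174 + 63.34 + 5.57 = −105.09 dBm
SNR = P_sig − N = −107 − (−105.09) = −1.91 dB → −1.9 dB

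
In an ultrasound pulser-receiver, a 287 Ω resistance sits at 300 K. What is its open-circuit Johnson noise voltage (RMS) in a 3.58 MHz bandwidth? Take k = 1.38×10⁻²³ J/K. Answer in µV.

4.12 µV

V_n = √(4kTRB)
4kTRB = 4 × 1.38×10⁻²³ × 300 × 2.87×10² × 3.58×10⁶ = 1.70×10⁻¹¹ V²
V_n = √(1.70×10⁻¹¹) = 4.12×10⁻⁶ V = 4.12 µV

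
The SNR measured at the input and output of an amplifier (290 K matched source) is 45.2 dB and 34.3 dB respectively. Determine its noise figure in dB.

NF (dB) = SNR_in(dB) − SNR_out(dB) when the source is at T₀
NF = 45.2 − 34.3 = 10.9 dB

10.9 dB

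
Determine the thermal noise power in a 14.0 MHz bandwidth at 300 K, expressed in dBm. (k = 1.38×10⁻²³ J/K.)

P_n = kTB = 1.38×10⁻²³ × 300 × 1.40×10⁷ = 5.80×10⁻¹⁴ W
In dBm: 10 log₁₀(5.80×10⁻¹⁴ / 10⁻³) = −102.4 dBm

−102.4 dBm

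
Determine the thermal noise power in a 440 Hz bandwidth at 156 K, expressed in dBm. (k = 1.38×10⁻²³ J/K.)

−150.2 dBm

P_n = kTB = 1.38×10⁻²³ × 156 × 4.40×10² = 9.47×10⁻¹⁹ W
In dBm: 10 log₁₀(9.47×10⁻¹⁹ / 10⁻³) = −150.2 dBm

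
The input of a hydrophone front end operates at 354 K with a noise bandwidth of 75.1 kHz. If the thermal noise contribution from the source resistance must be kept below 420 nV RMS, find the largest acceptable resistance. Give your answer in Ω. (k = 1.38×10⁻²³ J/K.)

120 Ω

Johnson–Nyquist: V_n = √(4kTRB) ⇒ R = V_n² / (4kTB)
4kTB = 4 × 1.38×10⁻²³ × 354 × 7.51×10⁴ = 1.47×10⁻¹⁵
R = (4.20×10⁻⁷)² / 1.47×10⁻¹⁵ = 1.20×10² Ω = 120 Ω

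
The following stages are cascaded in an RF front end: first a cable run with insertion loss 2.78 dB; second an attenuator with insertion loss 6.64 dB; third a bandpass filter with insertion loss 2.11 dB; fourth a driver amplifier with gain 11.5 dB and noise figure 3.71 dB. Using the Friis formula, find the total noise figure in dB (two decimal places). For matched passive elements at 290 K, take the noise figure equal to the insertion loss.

15.24 dB

Convert to linear (a loss of L dB is a gain of −L dB): F_i = 10^(NF_i/10), G_i = 10^(G_i,dB/10)
  Stage 1: F_1 = 10^(2.78/10) = 1.897, G_1 = 10^(−2.78/10) = 0.5272
  Stage 2: F_2 = 10^(6.64/10) = 4.613, G_2 = 10^(−6.64/10) = 0.2168
  Stage 3: F_3 = 10^(2.11/10) = 1.626, G_3 = 10^(−2.11/10) = 0.6152
  Stage 4: F_4 = 10^(3.71/10) = 2.350, G_4 = 10^(11.5/10) = 14.13
Friis cascade:
  F = 1.897 + (4.613 − 1)/0.5272 + (1.626 − 1)/0.1143 + (2.350 − 1)/0.07031 = 33.42
NF = 10 log₁₀(33.42) = 15.24 dB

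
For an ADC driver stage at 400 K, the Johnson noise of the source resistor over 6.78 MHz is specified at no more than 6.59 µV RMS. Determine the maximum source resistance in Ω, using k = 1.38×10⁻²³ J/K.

290 Ω

Johnson–Nyquist: V_n = √(4kTRB) ⇒ R = V_n² / (4kTB)
4kTB = 4 × 1.38×10⁻²³ × 400 × 6.78×10⁶ = 1.50×10⁻¹³
R = (6.59×10⁻⁶)² / 1.50×10⁻¹³ = 2.90×10² Ω = 290 Ω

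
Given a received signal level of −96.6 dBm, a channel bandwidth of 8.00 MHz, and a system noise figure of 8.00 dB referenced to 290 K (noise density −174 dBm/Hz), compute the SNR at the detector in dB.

0.4 dB

Noise floor: N = −174 + 10 log₁₀(B) + NF
10 log₁₀(8.00×10⁶) = 69.03 dB
N = −174 + 69.03 + 8.00 = −96.97 dBm
SNR = P_sig − N = −96.6 − (−96.97) = 0.37 dB → 0.4 dB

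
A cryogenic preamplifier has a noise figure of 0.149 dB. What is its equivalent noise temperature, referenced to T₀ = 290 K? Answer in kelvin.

10.1 K

F = 10^(0.149/10) = 1.0349
T_e = (F − 1)·T₀ = (1.0349 − 1) × 290 = 10.1 K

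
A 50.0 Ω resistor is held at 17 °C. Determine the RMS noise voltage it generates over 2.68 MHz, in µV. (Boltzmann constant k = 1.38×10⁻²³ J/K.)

1.46 µV

T = 17 °C + 273.15 = 290.15 K
V_n = √(4kTRB)
4kTRB = 4 × 1.38×10⁻²³ × 290.15 × 5.00×10¹ × 2.68×10⁶ = 2.15×10⁻¹² V²
V_n = √(2.15×10⁻¹²) = 1.46×10⁻⁶ V = 1.46 µV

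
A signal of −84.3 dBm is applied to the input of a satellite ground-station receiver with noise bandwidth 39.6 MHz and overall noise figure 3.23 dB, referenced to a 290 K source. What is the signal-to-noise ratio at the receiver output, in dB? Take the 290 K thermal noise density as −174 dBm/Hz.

Noise floor: N = −174 + 10 log₁₀(B) + NF
10 log₁₀(3.96×10⁷) = 75.98 dB
N = −174 + 75.98 + 3.23 = −94.79 dBm
SNR = P_sig − N = −84.3 − (−94.79) = 10.49 dB → 10.5 dB

10.5 dB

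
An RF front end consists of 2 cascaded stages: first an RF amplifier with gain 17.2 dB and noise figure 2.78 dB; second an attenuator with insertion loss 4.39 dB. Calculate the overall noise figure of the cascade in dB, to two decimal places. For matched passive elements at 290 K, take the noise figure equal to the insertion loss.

Convert to linear (a loss of L dB is a gain of −L dB): F_i = 10^(NF_i/10), G_i = 10^(G_i,dB/10)
  Stage 1: F_1 = 10^(2.78/10) = 1.897, G_1 = 10^(17.2/10) = 52.48
  Stage 2: F_2 = 10^(4.39/10) = 2.748, G_2 = 10^(−4.39/10) = 0.3639
Friis cascade:
  F = 1.897 + (2.748 − 1)/52.48 = 1.930
NF = 10 log₁₀(1.930) = 2.86 dB

2.86 dB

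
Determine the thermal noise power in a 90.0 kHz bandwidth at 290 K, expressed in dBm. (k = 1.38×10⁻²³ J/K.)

P_n = kTB = 1.38×10⁻²³ × 290 × 9.00×10⁴ = 3.60×10⁻¹⁶ W
In dBm: 10 log₁₀(3.60×10⁻¹⁶ / 10⁻³) = −124.4 dBm

−124.4 dBm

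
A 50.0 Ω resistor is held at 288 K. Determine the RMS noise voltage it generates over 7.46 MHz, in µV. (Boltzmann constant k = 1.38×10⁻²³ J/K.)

V_n = √(4kTRB)
4kTRB = 4 × 1.38×10⁻²³ × 288 × 5.00×10¹ × 7.46×10⁶ = 5.93×10⁻¹² V²
V_n = √(5.93×10⁻¹²) = 2.44×10⁻⁶ V = 2.44 µV

2.44 µV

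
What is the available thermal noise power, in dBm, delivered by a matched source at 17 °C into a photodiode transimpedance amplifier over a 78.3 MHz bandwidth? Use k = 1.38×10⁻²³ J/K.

−95.0 dBm

T = 17 °C + 273.15 = 290.15 K
P_n = kTB = 1.38×10⁻²³ × 290.15 × 7.83×10⁷ = 3.14×10⁻¹³ W
In dBm: 10 log₁₀(3.14×10⁻¹³ / 10⁻³) = −95.0 dBm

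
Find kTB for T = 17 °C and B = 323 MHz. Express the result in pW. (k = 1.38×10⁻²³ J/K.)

T = 17 °C + 273.15 = 290.15 K
P_n = kTB = 1.38×10⁻²³ × 290.15 × 3.23×10⁸ = 1.29×10⁻¹² W = 1.29 pW

1.29 pW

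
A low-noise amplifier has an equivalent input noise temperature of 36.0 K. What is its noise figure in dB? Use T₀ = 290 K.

F = 1 + T_e/T₀ = 1 + 36.0/290 = 1.12414
NF = 10 log₁₀(1.12414) = 0.508 dB

0.508 dB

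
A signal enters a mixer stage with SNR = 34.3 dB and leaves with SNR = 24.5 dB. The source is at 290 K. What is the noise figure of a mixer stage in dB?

NF (dB) = SNR_in(dB) − SNR_out(dB) when the source is at T₀
NF = 34.3 − 24.5 = 9.8 dB

9.8 dB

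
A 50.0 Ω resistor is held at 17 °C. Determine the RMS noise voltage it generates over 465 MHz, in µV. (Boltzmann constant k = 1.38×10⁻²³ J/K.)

19.3 µV

T = 17 °C + 273.15 = 290.15 K
V_n = √(4kTRB)
4kTRB = 4 × 1.38×10⁻²³ × 290.15 × 5.00×10¹ × 4.65×10⁸ = 3.72×10⁻¹⁰ V²
V_n = √(3.72×10⁻¹⁰) = 1.93×10⁻⁵ V = 19.3 µV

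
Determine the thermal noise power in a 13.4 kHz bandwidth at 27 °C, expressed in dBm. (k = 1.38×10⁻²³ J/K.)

T = 27 °C + 273.15 = 300.15 K
P_n = kTB = 1.38×10⁻²³ × 300.15 × 1.34×10⁴ = 5.55×10⁻¹⁷ W
In dBm: 10 log₁₀(5.55×10⁻¹⁷ / 10⁻³) = −132.6 dBm

−132.6 dBm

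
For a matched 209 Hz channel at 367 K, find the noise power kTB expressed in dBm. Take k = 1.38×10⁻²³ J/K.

−149.8 dBm

P_n = kTB = 1.38×10⁻²³ × 367 × 2.09×10² = 1.06×10⁻¹⁸ W
In dBm: 10 log₁₀(1.06×10⁻¹⁸ / 10⁻³) = −149.8 dBm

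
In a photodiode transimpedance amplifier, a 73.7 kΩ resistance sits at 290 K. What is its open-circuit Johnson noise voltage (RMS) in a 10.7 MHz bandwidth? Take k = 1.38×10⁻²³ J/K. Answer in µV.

V_n = √(4kTRB)
4kTRB = 4 × 1.38×10⁻²³ × 290 × 7.37×10⁴ × 1.07×10⁷ = 1.26×10⁻⁸ V²
V_n = √(1.26×10⁻⁸) = 1.12×10⁻⁴ V = 112 µV

112 µV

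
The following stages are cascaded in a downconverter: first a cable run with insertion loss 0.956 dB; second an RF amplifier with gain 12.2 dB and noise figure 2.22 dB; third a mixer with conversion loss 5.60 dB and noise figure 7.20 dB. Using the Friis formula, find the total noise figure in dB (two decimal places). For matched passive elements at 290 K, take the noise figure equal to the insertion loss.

Convert to linear (a loss of L dB is a gain of −L dB): F_i = 10^(NF_i/10), G_i = 10^(G_i,dB/10)
  Stage 1: F_1 = 10^(0.956/10) = 1.246, G_1 = 10^(−0.956/10) = 0.8024
  Stage 2: F_2 = 10^(2.22/10) = 1.667, G_2 = 10^(12.2/10) = 16.60
  Stage 3: F_3 = 10^(7.20/10) = 5.248, G_3 = 10^(−5.60/10) = 0.2754
Friis cascade:
  F = 1.246 + (1.667 − 1)/0.8024 + (5.248 − 1)/13.32 = 2.397
NF = 10 log₁₀(2.397) = 3.80 dB

3.80 dB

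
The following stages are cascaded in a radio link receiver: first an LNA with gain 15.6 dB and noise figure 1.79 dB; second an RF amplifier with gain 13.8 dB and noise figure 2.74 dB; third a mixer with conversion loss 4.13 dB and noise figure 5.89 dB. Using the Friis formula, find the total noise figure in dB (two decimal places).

1.87 dB

Convert to linear (a loss of L dB is a gain of −L dB): F_i = 10^(NF_i/10), G_i = 10^(G_i,dB/10)
  Stage 1: F_1 = 10^(1.79/10) = 1.510, G_1 = 10^(15.6/10) = 36.31
  Stage 2: F_2 = 10^(2.74/10) = 1.879, G_2 = 10^(13.8/10) = 23.99
  Stage 3: F_3 = 10^(5.89/10) = 3.882, G_3 = 10^(−4.13/10) = 0.3864
Friis cascade:
  F = 1.510 + (1.879 − 1)/36.31 + (3.882 − 1)/871.0 = 1.538
NF = 10 log₁₀(1.538) = 1.87 dB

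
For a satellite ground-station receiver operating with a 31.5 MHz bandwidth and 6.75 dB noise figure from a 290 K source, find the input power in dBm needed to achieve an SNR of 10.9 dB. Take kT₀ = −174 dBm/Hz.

Sensitivity = −174 + 10 log₁₀(B) + NF + SNR_min
= −174 + 74.98 + 6.75 + 10.9
= −81.37 dBm → −81.4 dBm

−81.4 dBm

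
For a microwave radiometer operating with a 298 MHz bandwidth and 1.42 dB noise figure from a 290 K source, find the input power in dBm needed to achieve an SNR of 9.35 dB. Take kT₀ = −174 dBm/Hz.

−78.5 dBm

Sensitivity = −174 + 10 log₁₀(B) + NF + SNR_min
= −174 + 84.74 + 1.42 + 9.35
= −78.49 dBm → −78.5 dBm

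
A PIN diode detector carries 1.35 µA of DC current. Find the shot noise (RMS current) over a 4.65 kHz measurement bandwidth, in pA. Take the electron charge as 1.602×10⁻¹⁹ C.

44.8 pA

I_n = √(2qI·B)
2qI·B = 2 × 1.602×10⁻¹⁹ × 1.35×10⁻⁶ × 4.65×10³ = 2.01×10⁻²¹ A²
I_n = √(2.01×10⁻²¹) = 4.48×10⁻¹¹ A = 44.8 pA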